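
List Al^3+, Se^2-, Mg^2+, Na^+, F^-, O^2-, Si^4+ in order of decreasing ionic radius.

Se^2- > O^2- > F^- > Na^+ > Mg^2+ > Al^3+ > Si^4+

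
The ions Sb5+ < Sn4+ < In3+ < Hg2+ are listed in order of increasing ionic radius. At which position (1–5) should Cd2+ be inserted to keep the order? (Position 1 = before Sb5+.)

4

Electron counts and nuclear charges: Sb5+ has 46 e⁻ (Z=51), Sn4+ has 46 e⁻ (Z=50), In3+ has 46 e⁻ (Z=49), Cd2+ has 46 e⁻ (Z=48), Hg2+ has 78 e⁻ (Z=80). Sb5+ < Sn4+ (both 46 e⁻, Z=51>50); Sn4+ < In3+ (isoelectronic, higher Z=50 is smaller); In3+ < Cd2+ (both 46 e⁻, Z=49>48); Cd2+ < Hg2+ (same group, period 5 vs 6).
With Cd2+ included the full order is Sb5+ < Sn4+ < In3+ < Cd2+ < Hg2+, so it takes position 4.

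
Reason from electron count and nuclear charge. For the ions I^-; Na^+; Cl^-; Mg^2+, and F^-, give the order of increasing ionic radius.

Mg^2+ < Na^+ < F^- < Cl^- < I^-

Work out protons and electrons: Mg^2+ (Z=12, 10 e⁻), Na^+ (Z=11, 10 e⁻), F^- (Z=9, 10 e⁻), Cl^- (Z=17, 18 e⁻), I^- (Z=53, 54 e⁻). Mg^2+ < Na^+ (isoelectronic, higher Z=12 is smaller); Na^+ < F^- (both 10 e⁻, Z=11>9); F^- < Cl^- (same group, period 2 vs 3); Cl^- < I^- (same group, period 3 vs 5).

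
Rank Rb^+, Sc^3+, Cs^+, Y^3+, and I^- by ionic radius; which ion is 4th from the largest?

Y^3+

Sc^3+ (Z=21, 18 e⁻), Y^3+ (Z=39, 36 e⁻), Rb^+ (Z=37, 36 e⁻), Cs^+ (Z=55, 54 e⁻), I^- (Z=53, 54 e⁻). Sc^3+ < Y^3+ (same group, 1 shell fewer); Y^3+ < Rb^+ (isoelectronic, higher Z=39 is smaller); Rb^+ < Cs^+ (same group, period 5 vs 6); Cs^+ < I^- (isoelectronic, higher Z=55 is smaller).
So the order is Sc^3+ < Y^3+ < Rb^+ < Cs^+ < I^-; the 4th-largest ion is Y^3+.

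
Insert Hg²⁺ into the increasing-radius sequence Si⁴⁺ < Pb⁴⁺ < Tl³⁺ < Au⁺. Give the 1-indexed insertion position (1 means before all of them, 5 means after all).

4

Work out protons and electrons: Si⁴⁺ (Z=14, 10 e⁻), Pb⁴⁺ (Z=82, 78 e⁻), Tl³⁺ (Z=81, 78 e⁻), Hg²⁺ (Z=80, 78 e⁻), Au⁺ (Z=79, 78 e⁻). Si⁴⁺ < Pb⁴⁺ (same group, period 3 vs 6); Pb⁴⁺ < Tl³⁺ (both 78 e⁻, Z=82>81); Tl³⁺ < Hg²⁺ (both 78 e⁻, Z=81>80); Hg²⁺ < Au⁺ (both 78 e⁻, Z=80>79).
Merged order: Si⁴⁺ < Pb⁴⁺ < Tl³⁺ < Hg²⁺ < Au⁺ — Hg²⁺ is number 4.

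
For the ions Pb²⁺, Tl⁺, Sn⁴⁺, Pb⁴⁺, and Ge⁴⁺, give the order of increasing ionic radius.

Ge⁴⁺ < Sn⁴⁺ < Pb⁴⁺ < Pb²⁺ < Tl⁺

First list Z and electron count for each: Ge⁴⁺ (Z=32, 28 e⁻), Sn⁴⁺ (Z=50, 46 e⁻), Pb⁴⁺ (Z=82, 78 e⁻), Pb²⁺ (Z=82, 80 e⁻), Tl⁺ (Z=81, 80 e⁻). Ge⁴⁺ < Sn⁴⁺ (same group, period 4 vs 5); Sn⁴⁺ < Pb⁴⁺ (same group, 1 shell fewer); Pb⁴⁺ < Pb²⁺ (same element, +4 vs +2); Pb²⁺ < Tl⁺ (isoelectronic, higher Z=82 is smaller).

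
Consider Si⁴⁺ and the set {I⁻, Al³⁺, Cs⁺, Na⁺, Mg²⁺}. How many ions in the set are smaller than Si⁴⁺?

Tabulating Z and e⁻: Si⁴⁺ (Z=14, 10 e⁻), Al³⁺ (Z=13, 10 e⁻), Mg²⁺ (Z=12, 10 e⁻), Na⁺ (Z=11, 10 e⁻), Cs⁺ (Z=55, 54 e⁻), I⁻ (Z=53, 54 e⁻). Si⁴⁺ < Al³⁺ (isoelectronic, higher Z=14 is smaller); Al³⁺ < Mg²⁺ (both 10 e⁻, Z=13>12); Mg²⁺ < Na⁺ (isoelectronic, higher Z=12 is smaller); Na⁺ < Cs⁺ (same group, 3 shells fewer); Cs⁺ < I⁻ (isoelectronic, higher Z=55 is smaller).
Ordering all of them (including Si⁴⁺) by radius gives Si⁴⁺ < Al³⁺ < Mg²⁺ < Na⁺ < Cs⁺ < I⁻. That's 0.

0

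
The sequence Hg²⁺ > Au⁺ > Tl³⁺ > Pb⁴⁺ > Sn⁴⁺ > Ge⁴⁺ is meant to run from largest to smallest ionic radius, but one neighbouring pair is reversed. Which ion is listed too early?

Hg²⁺

Check each adjacent pair. Hg²⁺ and Au⁺ are reversed: both have 78 electrons but Z(Hg)=80 > Z(Au)=79, so Hg²⁺ should be the smaller of the two. No other neighbouring pair contradicts the periodic trends, so Hg²⁺ is the ion listed too early.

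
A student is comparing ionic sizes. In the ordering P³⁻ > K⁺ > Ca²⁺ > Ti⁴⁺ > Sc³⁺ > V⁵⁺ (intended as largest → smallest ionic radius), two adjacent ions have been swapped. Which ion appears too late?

Sc³⁺

Scanning neighbour by neighbour, only Ti⁴⁺/Sc³⁺ violates a trend: Ti⁴⁺ and Sc³⁺ share 18 electrons; the higher nuclear charge on Ti (Z=22) contracts it more, so Ti⁴⁺ < Sc³⁺. That makes Sc³⁺ the one sitting a position late relative to where it belongs.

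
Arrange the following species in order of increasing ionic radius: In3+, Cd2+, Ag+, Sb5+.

Sb5+ < In3+ < Cd2+ < Ag+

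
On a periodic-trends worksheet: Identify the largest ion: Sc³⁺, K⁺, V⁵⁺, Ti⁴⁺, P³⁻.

P³⁻

These species are isoelectronic with 18 electrons. The only difference is the number of protons: V⁵⁺ (Z=23), Ti⁴⁺ (Z=22), Sc³⁺ (Z=21), K⁺ (Z=19), P³⁻ (Z=15). The strongest nuclear pull (V⁵⁺) gives the smallest ion.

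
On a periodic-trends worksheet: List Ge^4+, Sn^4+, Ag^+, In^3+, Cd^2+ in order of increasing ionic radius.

Ge^4+ < Sn^4+ < In^3+ < Cd^2+ < Ag^+

Electron counts and nuclear charges: Ge^4+: 28 e⁻, Z=32, Sn^4+: 46 e⁻, Z=50, In^3+: 46 e⁻, Z=49, Cd^2+: 46 e⁻, Z=48, Ag^+: 46 e⁻, Z=47. Ge^4+ < Sn^4+ (same group, period 4 vs 5); Sn^4+ < In^3+ (both 46 e⁻, Z=50>49); In^3+ < Cd^2+ (both 46 e⁻, Z=49>48); Cd^2+ < Ag^+ (both 46 e⁻, Z=48>47).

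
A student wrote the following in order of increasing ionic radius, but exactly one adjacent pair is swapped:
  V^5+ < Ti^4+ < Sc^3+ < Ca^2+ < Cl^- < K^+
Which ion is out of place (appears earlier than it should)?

Compare adjacent ions: they are isoelectronic (18 e⁻) and K has more protons than Cl (19 vs 17), making K^+ smaller — yet in this increasing list Cl^- sits before K^+. Nothing else is reversed, so Cl^- should move one place to the right.

Cl^-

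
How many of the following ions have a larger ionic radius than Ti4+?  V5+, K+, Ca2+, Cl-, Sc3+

Each ion has 18 electrons. The ranking follows nuclear charge in reverse — greater Z gives a smaller radius. V5+ (Z=23), Ti4+ (Z=22), Sc3+ (Z=21), Ca2+ (Z=20), K+ (Z=19), Cl- (Z=17).
Placing each against Ti4+: smaller — V5+; larger — Sc3+, Ca2+, K+, Cl-. That's 4.

4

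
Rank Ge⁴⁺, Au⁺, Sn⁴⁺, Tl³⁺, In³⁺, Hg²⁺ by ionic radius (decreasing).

Work out protons and electrons: Ge⁴⁺: 28 e⁻, Z=32, Sn⁴⁺: 46 e⁻, Z=50, In³⁺: 46 e⁻, Z=49, Tl³⁺: 78 e⁻, Z=81, Hg²⁺: 78 e⁻, Z=80, Au⁺: 78 e⁻, Z=79. Ge⁴⁺ < Sn⁴⁺ (same group, 1 shell fewer); Sn⁴⁺ < In³⁺ (isoelectronic, higher Z=50 is smaller); In³⁺ < Tl³⁺ (same group, period 5 vs 6); Tl³⁺ < Hg²⁺ (isoelectronic, higher Z=81 is smaller); Hg²⁺ < Au⁺ (isoelectronic, higher Z=80 is smaller).

Au⁺ > Hg²⁺ > Tl³⁺ > In³⁺ > Sn⁴⁺ > Ge⁴⁺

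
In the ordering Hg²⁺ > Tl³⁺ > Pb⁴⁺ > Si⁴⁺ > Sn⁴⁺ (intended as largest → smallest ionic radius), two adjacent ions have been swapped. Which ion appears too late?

Sn⁴⁺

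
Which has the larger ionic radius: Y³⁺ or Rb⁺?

All of these have 36 electrons (isoelectronic). With the same electron cloud, the ion with the most protons pulls it in tightest. Nuclear charges: Y³⁺ (Z=39), Rb⁺ (Z=37). Highest Z is smallest.

Rb⁺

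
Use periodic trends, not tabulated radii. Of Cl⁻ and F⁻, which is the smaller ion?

F⁻

Same group, same charge. Going down the group adds an extra shell of electrons, so the ion gets larger: F⁻ is highest in the group and smallest.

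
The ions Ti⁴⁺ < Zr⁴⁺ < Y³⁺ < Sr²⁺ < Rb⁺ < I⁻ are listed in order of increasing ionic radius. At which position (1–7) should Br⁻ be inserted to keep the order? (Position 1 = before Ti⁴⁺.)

6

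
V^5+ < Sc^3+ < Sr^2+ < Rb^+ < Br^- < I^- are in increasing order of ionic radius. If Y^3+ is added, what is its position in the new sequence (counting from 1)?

Tabulating Z and e⁻: V^5+ has 18 e⁻ (Z=23), Sc^3+ has 18 e⁻ (Z=21), Y^3+ has 36 e⁻ (Z=39), Sr^2+ has 36 e⁻ (Z=38), Rb^+ has 36 e⁻ (Z=37), Br^- has 36 e⁻ (Z=35), I^- has 54 e⁻ (Z=53). V^5+ < Sc^3+ (isoelectronic, higher Z=23 is smaller); Sc^3+ < Y^3+ (same group, 1 shell fewer); Y^3+ < Sr^2+ (both 36 e⁻, Z=39>38); Sr^2+ < Rb^+ (isoelectronic, higher Z=38 is smaller); Rb^+ < Br^- (both 36 e⁻, Z=37>35); Br^- < I^- (same group, period 4 vs 5).
Merged order: V^5+ < Sc^3+ < Y^3+ < Sr^2+ < Rb^+ < Br^- < I^- — Y^3+ is number 3.

3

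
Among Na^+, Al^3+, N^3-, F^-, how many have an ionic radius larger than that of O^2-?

All of these have 10 electrons (isoelectronic). With the same electron cloud, the ion with the most protons pulls it in tightest. Nuclear charges: Al^3+ (Z=13), Na^+ (Z=11), F^- (Z=9), O^2- (Z=8), N^3- (Z=7). Highest Z is smallest.
Ordering all of them (including O^2-) by radius gives Al^3+ < Na^+ < F^- < O^2- < N^3-. Count: 1.

1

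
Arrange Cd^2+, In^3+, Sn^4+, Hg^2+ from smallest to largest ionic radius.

Sn^4+ < In^3+ < Cd^2+ < Hg^2+

Sn^4+ has 46 e⁻ (Z=50), In^3+ has 46 e⁻ (Z=49), Cd^2+ has 46 e⁻ (Z=48), Hg^2+ has 78 e⁻ (Z=80). Sn^4+ < In^3+ (isoelectronic, higher Z=50 is smaller); In^3+ < Cd^2+ (both 46 e⁻, Z=49>48); Cd^2+ < Hg^2+ (same group, 1 shell fewer).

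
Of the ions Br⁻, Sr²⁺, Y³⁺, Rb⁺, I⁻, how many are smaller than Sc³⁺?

0

Work out protons and electrons: Sc³⁺ (Z=21, 18 e⁻), Y³⁺ (Z=39, 36 e⁻), Sr²⁺ (Z=38, 36 e⁻), Rb⁺ (Z=37, 36 e⁻), Br⁻ (Z=35, 36 e⁻), I⁻ (Z=53, 54 e⁻). Sc³⁺ < Y³⁺ (same group, 1 shell fewer); Y³⁺ < Sr²⁺ (isoelectronic, higher Z=39 is smaller); Sr²⁺ < Rb⁺ (both 36 e⁻, Z=38>37); Rb⁺ < Br⁻ (isoelectronic, higher Z=37 is smaller); Br⁻ < I⁻ (same group, period 4 vs 5).
Ordering all of them (including Sc³⁺) by radius gives Sc³⁺ < Y³⁺ < Sr²⁺ < Rb⁺ < Br⁻ < I⁻. So 0 are smaller.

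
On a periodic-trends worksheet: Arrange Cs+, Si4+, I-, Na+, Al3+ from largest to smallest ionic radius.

First list Z and electron count for each: Si4+: 10 e⁻, Z=14, Al3+: 10 e⁻, Z=13, Na+: 10 e⁻, Z=11, Cs+: 54 e⁻, Z=55, I-: 54 e⁻, Z=53. Si4+ < Al3+ (isoelectronic, higher Z=14 is smaller); Al3+ < Na+ (isoelectronic, higher Z=13 is smaller); Na+ < Cs+ (same group, period 3 vs 6); Cs+ < I- (isoelectronic, higher Z=55 is smaller).

I- > Cs+ > Na+ > Al3+ > Si4+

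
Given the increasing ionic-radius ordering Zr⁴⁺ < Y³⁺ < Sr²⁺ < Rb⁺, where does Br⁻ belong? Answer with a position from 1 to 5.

5

These species are isoelectronic with 36 electrons. The only difference is the number of protons: Zr⁴⁺ (Z=40), Y³⁺ (Z=39), Sr²⁺ (Z=38), Rb⁺ (Z=37), Br⁻ (Z=35). The strongest nuclear pull (Zr⁴⁺) gives the smallest ion.
The complete sequence is Zr⁴⁺ < Y³⁺ < Sr²⁺ < Rb⁺ < Br⁻. Br⁻ sits at position 5.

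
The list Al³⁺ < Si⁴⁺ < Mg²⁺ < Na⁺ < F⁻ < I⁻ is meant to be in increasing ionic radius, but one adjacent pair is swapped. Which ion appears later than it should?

The pair Al³⁺, Si⁴⁺ is the wrong way round — Si⁴⁺ and Al³⁺ share 10 electrons; the higher nuclear charge on Si (Z=14) contracts it more, so Si⁴⁺ < Al³⁺. All other adjacent pairs agree with periodic trends, so Si⁴⁺ is the misplaced ion.

Si⁴⁺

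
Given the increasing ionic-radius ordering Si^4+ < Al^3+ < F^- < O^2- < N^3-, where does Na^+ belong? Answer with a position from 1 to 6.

3

Isoelectronic series (10 e⁻ each). Size is set by nuclear charge: more protons means a smaller ion. Si^4+ (Z=14), Al^3+ (Z=13), Na^+ (Z=11), F^- (Z=9), O^2- (Z=8), N^3- (Z=7).
Merged order: Si^4+ < Al^3+ < Na^+ < F^- < O^2- < N^3- — Na^+ is number 3.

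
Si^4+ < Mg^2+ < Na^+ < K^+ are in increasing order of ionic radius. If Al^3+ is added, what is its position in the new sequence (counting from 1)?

2

First list Z and electron count for each: Si^4+: 10 e⁻, Z=14, Al^3+: 10 e⁻, Z=13, Mg^2+: 10 e⁻, Z=12, Na^+: 10 e⁻, Z=11, K^+: 18 e⁻, Z=19. Si^4+ < Al^3+ (isoelectronic, higher Z=14 is smaller); Al^3+ < Mg^2+ (both 10 e⁻, Z=13>12); Mg^2+ < Na^+ (isoelectronic, higher Z=12 is smaller); Na^+ < K^+ (same group, period 3 vs 4).
Merged order: Si^4+ < Al^3+ < Mg^2+ < Na^+ < K^+ — Al^3+ is number 2.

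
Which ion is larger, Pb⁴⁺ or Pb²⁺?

Pb²⁺

These are all Pb ions. Removing more electrons (higher positive charge) pulls the remaining electrons in closer, so Pb⁴⁺ is smallest and Pb²⁺ is largest.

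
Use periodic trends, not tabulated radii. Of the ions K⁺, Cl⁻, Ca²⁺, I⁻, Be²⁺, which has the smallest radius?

Be²⁺

Electron counts and nuclear charges: Be²⁺ has 2 e⁻ (Z=4), Ca²⁺ has 18 e⁻ (Z=20), K⁺ has 18 e⁻ (Z=19), Cl⁻ has 18 e⁻ (Z=17), I⁻ has 54 e⁻ (Z=53). Be²⁺ < Ca²⁺ (same group, period 2 vs 4); Ca²⁺ < K⁺ (isoelectronic, higher Z=20 is smaller); K⁺ < Cl⁻ (isoelectronic, higher Z=19 is smaller); Cl⁻ < I⁻ (same group, 2 shells fewer).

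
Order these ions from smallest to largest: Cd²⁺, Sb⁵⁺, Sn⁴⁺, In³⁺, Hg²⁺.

Sb⁵⁺ < Sn⁴⁺ < In³⁺ < Cd²⁺ < Hg²⁺

Work out protons and electrons: Sb⁵⁺ (Z=51, 46 e⁻), Sn⁴⁺ (Z=50, 46 e⁻), In³⁺ (Z=49, 46 e⁻), Cd²⁺ (Z=48, 46 e⁻), Hg²⁺ (Z=80, 78 e⁻). Sb⁵⁺ < Sn⁴⁺ (both 46 e⁻, Z=51>50); Sn⁴⁺ < In³⁺ (isoelectronic, higher Z=50 is smaller); In³⁺ < Cd²⁺ (both 46 e⁻, Z=49>48); Cd²⁺ < Hg²⁺ (same group, period 5 vs 6).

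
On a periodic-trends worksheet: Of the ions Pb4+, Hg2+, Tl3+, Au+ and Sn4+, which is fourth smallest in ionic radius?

Hg2+

Sn4+: 46 e⁻, Z=50, Pb4+: 78 e⁻, Z=82, Tl3+: 78 e⁻, Z=81, Hg2+: 78 e⁻, Z=80, Au+: 78 e⁻, Z=79. Sn4+ < Pb4+ (same group, 1 shell fewer); Pb4+ < Tl3+ (isoelectronic, higher Z=82 is smaller); Tl3+ < Hg2+ (both 78 e⁻, Z=81>80); Hg2+ < Au+ (isoelectronic, higher Z=80 is smaller).
So the order is Sn4+ < Pb4+ < Tl3+ < Hg2+ < Au+; the 4th-smallest ion is Hg2+.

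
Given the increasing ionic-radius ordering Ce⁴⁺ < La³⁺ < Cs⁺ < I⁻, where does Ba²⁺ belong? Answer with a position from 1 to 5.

3

Isoelectronic series (54 e⁻ each). Size is set by nuclear charge: more protons means a smaller ion. Ce⁴⁺ (Z=58), La³⁺ (Z=57), Ba²⁺ (Z=56), Cs⁺ (Z=55), I⁻ (Z=53).
Merged order: Ce⁴⁺ < La³⁺ < Ba²⁺ < Cs⁺ < I⁻ — Ba²⁺ is number 3.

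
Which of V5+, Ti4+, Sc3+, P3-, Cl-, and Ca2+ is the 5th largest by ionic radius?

All of these have 18 electrons (isoelectronic). With the same electron cloud, the ion with the most protons pulls it in tightest. Nuclear charges: V5+ (Z=23), Ti4+ (Z=22), Sc3+ (Z=21), Ca2+ (Z=20), Cl- (Z=17), P3- (Z=15). Highest Z is smallest.
Full ascending order: V5+ < Ti4+ < Sc3+ < Ca2+ < Cl- < P3-. Counting from the largest, position 5 is Ti4+.

Ti4+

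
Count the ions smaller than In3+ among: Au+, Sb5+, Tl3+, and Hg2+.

Electron counts and nuclear charges: Sb5+ has 46 e⁻ (Z=51), In3+ has 46 e⁻ (Z=49), Tl3+ has 78 e⁻ (Z=81), Hg2+ has 78 e⁻ (Z=80), Au+ has 78 e⁻ (Z=79). Sb5+ < In3+ (both 46 e⁻, Z=51>49); In3+ < Tl3+ (same group, 1 shell fewer); Tl3+ < Hg2+ (isoelectronic, higher Z=81 is smaller); Hg2+ < Au+ (both 78 e⁻, Z=80>79).
Overall: Sb5+ < In3+ < Tl3+ < Hg2+ < Au+. In3+ has 1 below it and 3 above. So 1 is smaller.

1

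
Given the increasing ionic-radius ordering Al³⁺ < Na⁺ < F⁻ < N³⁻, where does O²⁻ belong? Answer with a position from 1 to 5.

Isoelectronic series (10 e⁻ each). Size is set by nuclear charge: more protons means a smaller ion. Al³⁺ (Z=13), Na⁺ (Z=11), F⁻ (Z=9), O²⁻ (Z=8), N³⁻ (Z=7).
With O²⁻ included the full order is Al³⁺ < Na⁺ < F⁻ < O²⁻ < N³⁻, so it takes position 4.

4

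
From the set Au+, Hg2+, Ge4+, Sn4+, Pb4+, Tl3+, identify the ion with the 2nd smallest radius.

Sn4+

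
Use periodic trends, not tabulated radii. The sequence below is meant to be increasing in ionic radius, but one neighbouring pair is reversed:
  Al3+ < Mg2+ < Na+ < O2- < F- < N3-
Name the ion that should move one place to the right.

O2-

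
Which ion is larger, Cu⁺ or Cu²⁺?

Same element, different charge: the more highly charged cation has fewer electrons and a greater effective nuclear charge per electron, making Cu²⁺ the smallest.

Cu⁺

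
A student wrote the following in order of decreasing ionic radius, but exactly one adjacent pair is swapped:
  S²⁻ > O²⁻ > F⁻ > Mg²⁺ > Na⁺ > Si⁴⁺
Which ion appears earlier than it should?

Mg²⁺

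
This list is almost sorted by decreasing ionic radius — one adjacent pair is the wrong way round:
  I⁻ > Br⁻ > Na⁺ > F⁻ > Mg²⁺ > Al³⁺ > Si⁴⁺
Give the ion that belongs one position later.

Na⁺

Scanning neighbour by neighbour, only Na⁺/F⁻ violates a trend: they are isoelectronic (10 e⁻) and Na has more protons than F (11 vs 9), making Na⁺ smaller. That makes Na⁺ the one sitting a position early relative to where it belongs.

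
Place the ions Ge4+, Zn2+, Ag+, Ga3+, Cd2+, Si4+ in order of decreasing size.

Ag+ > Cd2+ > Zn2+ > Ga3+ > Ge4+ > Si4+

First list Z and electron count for each: Si4+ has 10 e⁻ (Z=14), Ge4+ has 28 e⁻ (Z=32), Ga3+ has 28 e⁻ (Z=31), Zn2+ has 28 e⁻ (Z=30), Cd2+ has 46 e⁻ (Z=48), Ag+ has 46 e⁻ (Z=47). Si4+ < Ge4+ (same group, period 3 vs 4); Ge4+ < Ga3+ (both 28 e⁻, Z=32>31); Ga3+ < Zn2+ (isoelectronic, higher Z=31 is smaller); Zn2+ < Cd2+ (same group, period 4 vs 5); Cd2+ < Ag+ (both 46 e⁻, Z=48>47).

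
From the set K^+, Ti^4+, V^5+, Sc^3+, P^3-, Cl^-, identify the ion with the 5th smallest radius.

All of these have 18 electrons (isoelectronic). With the same electron cloud, the ion with the most protons pulls it in tightest. Nuclear charges: V^5+ (Z=23), Ti^4+ (Z=22), Sc^3+ (Z=21), K^+ (Z=19), Cl^- (Z=17), P^3- (Z=15). Highest Z is smallest.
That gives V^5+ < Ti^4+ < Sc^3+ < K^+ < Cl^- < P^3-. From the smallest end, number 5 is Cl^-.

Cl^-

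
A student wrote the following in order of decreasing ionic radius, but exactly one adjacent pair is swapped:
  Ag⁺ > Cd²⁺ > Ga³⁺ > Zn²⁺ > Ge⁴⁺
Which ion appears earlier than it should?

Ga³⁺

Scanning neighbour by neighbour, only Ga³⁺/Zn²⁺ violates a trend: Ga³⁺ and Zn²⁺ share 28 electrons; the higher nuclear charge on Ga (Z=31) contracts it more, so Ga³⁺ < Zn²⁺. That makes Ga³⁺ the one sitting a position early relative to where it belongs.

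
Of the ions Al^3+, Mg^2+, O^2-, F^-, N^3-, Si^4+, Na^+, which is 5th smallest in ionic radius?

F^-

Isoelectronic series (10 e⁻ each). Size is set by nuclear charge: more protons means a smaller ion. Si^4+ (Z=14), Al^3+ (Z=13), Mg^2+ (Z=12), Na^+ (Z=11), F^- (Z=9), O^2- (Z=8), N^3- (Z=7).
Ordering: Si^4+ < Al^3+ < Mg^2+ < Na^+ < F^- < O^2- < N^3-. The 5th smallest is F^-.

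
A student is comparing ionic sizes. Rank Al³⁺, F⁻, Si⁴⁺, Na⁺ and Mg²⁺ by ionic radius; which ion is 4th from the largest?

Al³⁺

Isoelectronic series (10 e⁻ each). Size is set by nuclear charge: more protons means a smaller ion. Si⁴⁺ (Z=14), Al³⁺ (Z=13), Mg²⁺ (Z=12), Na⁺ (Z=11), F⁻ (Z=9).
Full ascending order: Si⁴⁺ < Al³⁺ < Mg²⁺ < Na⁺ < F⁻. Counting from the largest, position 4 is Al³⁺.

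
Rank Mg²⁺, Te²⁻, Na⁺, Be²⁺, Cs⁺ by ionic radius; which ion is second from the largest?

Work out protons and electrons: Be²⁺ has 2 e⁻ (Z=4), Mg²⁺ has 10 e⁻ (Z=12), Na⁺ has 10 e⁻ (Z=11), Cs⁺ has 54 e⁻ (Z=55), Te²⁻ has 54 e⁻ (Z=52). Be²⁺ < Mg²⁺ (same group, 1 shell fewer); Mg²⁺ < Na⁺ (both 10 e⁻, Z=12>11); Na⁺ < Cs⁺ (same group, period 3 vs 6); Cs⁺ < Te²⁻ (both 54 e⁻, Z=55>52).
That gives Be²⁺ < Mg²⁺ < Na⁺ < Cs⁺ < Te²⁻. From the largest end, number 2 is Cs⁺.

Cs⁺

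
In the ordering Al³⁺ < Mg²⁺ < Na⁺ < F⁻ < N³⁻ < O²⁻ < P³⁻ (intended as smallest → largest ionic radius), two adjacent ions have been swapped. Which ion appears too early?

N³⁻

The pair N³⁻, O²⁻ is the wrong way round — O²⁻ and N³⁻ share 10 electrons; the higher nuclear charge on O (Z=8) contracts it more, so O²⁻ < N³⁻. All other adjacent pairs agree with periodic trends, so N³⁻ is the misplaced ion.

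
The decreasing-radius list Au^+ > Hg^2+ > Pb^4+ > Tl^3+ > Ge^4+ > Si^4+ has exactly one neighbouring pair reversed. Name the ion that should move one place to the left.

The pair Pb^4+, Tl^3+ is the wrong way round — both have 78 electrons but Z(Pb)=82 > Z(Tl)=81, so Pb^4+ should be the smaller of the two. All other adjacent pairs agree with periodic trends, so Tl^3+ is the misplaced ion.

Tl^3+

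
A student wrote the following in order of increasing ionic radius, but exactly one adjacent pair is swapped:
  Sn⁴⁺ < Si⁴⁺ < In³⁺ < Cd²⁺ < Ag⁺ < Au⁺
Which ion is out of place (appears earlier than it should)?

Check each adjacent pair. Sn⁴⁺ and Si⁴⁺ are reversed: same group and charge — period 3 sits above period 5, so Si⁴⁺ is smaller. No other neighbouring pair contradicts the periodic trends, so Sn⁴⁺ is the ion listed too early.

Sn⁴⁺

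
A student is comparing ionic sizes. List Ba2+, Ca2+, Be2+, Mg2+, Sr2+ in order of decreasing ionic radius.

Ba2+ > Sr2+ > Ca2+ > Mg2+ > Be2+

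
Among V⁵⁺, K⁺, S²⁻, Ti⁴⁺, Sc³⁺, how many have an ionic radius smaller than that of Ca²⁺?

3

All of these have 18 electrons (isoelectronic). With the same electron cloud, the ion with the most protons pulls it in tightest. Nuclear charges: V⁵⁺ (Z=23), Ti⁴⁺ (Z=22), Sc³⁺ (Z=21), Ca²⁺ (Z=20), K⁺ (Z=19), S²⁻ (Z=16). Highest Z is smallest.
Relative to Ca²⁺, the ions that are smaller are V⁵⁺, Ti⁴⁺, Sc³⁺. That's 3.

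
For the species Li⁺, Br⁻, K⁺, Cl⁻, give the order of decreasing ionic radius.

Br⁻ > Cl⁻ > K⁺ > Li⁺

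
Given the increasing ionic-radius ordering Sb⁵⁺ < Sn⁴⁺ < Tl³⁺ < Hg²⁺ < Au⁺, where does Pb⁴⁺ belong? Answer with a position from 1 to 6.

3

Tabulating Z and e⁻: Sb⁵⁺ (Z=51, 46 e⁻), Sn⁴⁺ (Z=50, 46 e⁻), Pb⁴⁺ (Z=82, 78 e⁻), Tl³⁺ (Z=81, 78 e⁻), Hg²⁺ (Z=80, 78 e⁻), Au⁺ (Z=79, 78 e⁻). Sb⁵⁺ < Sn⁴⁺ (both 46 e⁻, Z=51>50); Sn⁴⁺ < Pb⁴⁺ (same group, 1 shell fewer); Pb⁴⁺ < Tl³⁺ (both 78 e⁻, Z=82>81); Tl³⁺ < Hg²⁺ (both 78 e⁻, Z=81>80); Hg²⁺ < Au⁺ (isoelectronic, higher Z=80 is smaller).
With Pb⁴⁺ included the full order is Sb⁵⁺ < Sn⁴⁺ < Pb⁴⁺ < Tl³⁺ < Hg²⁺ < Au⁺, so it takes position 3.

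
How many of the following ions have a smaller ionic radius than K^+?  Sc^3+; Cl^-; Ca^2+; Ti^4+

All of these have 18 electrons (isoelectronic). With the same electron cloud, the ion with the most protons pulls it in tightest. Nuclear charges: Ti^4+ (Z=22), Sc^3+ (Z=21), Ca^2+ (Z=20), K^+ (Z=19), Cl^- (Z=17). Highest Z is smallest.
Overall: Ti^4+ < Sc^3+ < Ca^2+ < K^+ < Cl^-. K^+ has 3 below it and 1 above. Count: 3.

3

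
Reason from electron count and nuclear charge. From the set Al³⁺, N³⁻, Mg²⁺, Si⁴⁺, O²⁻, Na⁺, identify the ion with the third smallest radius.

Isoelectronic series (10 e⁻ each). Size is set by nuclear charge: more protons means a smaller ion. Si⁴⁺ (Z=14), Al³⁺ (Z=13), Mg²⁺ (Z=12), Na⁺ (Z=11), O²⁻ (Z=8), N³⁻ (Z=7).
So the order is Si⁴⁺ < Al³⁺ < Mg²⁺ < Na⁺ < O²⁻ < N³⁻; the 3rd-smallest ion is Mg²⁺.

Mg²⁺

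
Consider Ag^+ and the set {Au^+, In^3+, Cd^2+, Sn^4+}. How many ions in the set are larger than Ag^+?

1

Sn^4+ (Z=50, 46 e⁻), In^3+ (Z=49, 46 e⁻), Cd^2+ (Z=48, 46 e⁻), Ag^+ (Z=47, 46 e⁻), Au^+ (Z=79, 78 e⁻). Sn^4+ < In^3+ (isoelectronic, higher Z=50 is smaller); In^3+ < Cd^2+ (isoelectronic, higher Z=49 is smaller); Cd^2+ < Ag^+ (isoelectronic, higher Z=48 is smaller); Ag^+ < Au^+ (same group, period 5 vs 6).
Relative to Ag^+, the ions that are larger are Au^+. So 1 is larger.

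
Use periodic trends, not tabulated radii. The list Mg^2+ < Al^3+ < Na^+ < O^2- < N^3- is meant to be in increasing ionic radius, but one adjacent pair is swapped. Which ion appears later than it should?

Al^3+

Compare adjacent ions: Al^3+ and Mg^2+ share 10 electrons; the higher nuclear charge on Al (Z=13) contracts it more, so Al^3+ < Mg^2+ — yet in this increasing list Mg^2+ sits before Al^3+. Nothing else is reversed, so Al^3+ should move one place to the left.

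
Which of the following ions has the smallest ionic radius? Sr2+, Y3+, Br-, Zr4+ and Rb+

Isoelectronic series (36 e⁻ each). Size is set by nuclear charge: more protons means a smaller ion. Zr4+ (Z=40), Y3+ (Z=39), Sr2+ (Z=38), Rb+ (Z=37), Br- (Z=35).

Zr4+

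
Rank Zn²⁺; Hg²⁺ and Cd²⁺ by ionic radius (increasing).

Same group, same charge. Going down the group adds an extra shell of electrons, so the ion gets larger: Zn²⁺ is highest in the group and smallest.

Zn²⁺ < Cd²⁺ < Hg²⁺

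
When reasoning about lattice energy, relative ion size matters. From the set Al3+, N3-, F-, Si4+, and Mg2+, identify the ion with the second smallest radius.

Al3+

All of these have 10 electrons (isoelectronic). With the same electron cloud, the ion with the most protons pulls it in tightest. Nuclear charges: Si4+ (Z=14), Al3+ (Z=13), Mg2+ (Z=12), F- (Z=9), N3- (Z=7). Highest Z is smallest.
That gives Si4+ < Al3+ < Mg2+ < F- < N3-. From the smallest end, number 2 is Al3+.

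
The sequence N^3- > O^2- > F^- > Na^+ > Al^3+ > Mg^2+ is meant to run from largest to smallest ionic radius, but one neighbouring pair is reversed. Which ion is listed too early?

Compare adjacent ions: Al^3+ and Mg^2+ share 10 electrons; the higher nuclear charge on Al (Z=13) contracts it more, so Al^3+ < Mg^2+ — yet in this decreasing list Al^3+ sits before Mg^2+. Nothing else is reversed, so Al^3+ should move one place to the right.

Al^3+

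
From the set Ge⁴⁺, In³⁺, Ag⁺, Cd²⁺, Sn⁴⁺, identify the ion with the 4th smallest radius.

Cd²⁺

Ge⁴⁺ has 28 e⁻ (Z=32), Sn⁴⁺ has 46 e⁻ (Z=50), In³⁺ has 46 e⁻ (Z=49), Cd²⁺ has 46 e⁻ (Z=48), Ag⁺ has 46 e⁻ (Z=47). Ge⁴⁺ < Sn⁴⁺ (same group, 1 shell fewer); Sn⁴⁺ < In³⁺ (isoelectronic, higher Z=50 is smaller); In³⁺ < Cd²⁺ (both 46 e⁻, Z=49>48); Cd²⁺ < Ag⁺ (isoelectronic, higher Z=48 is smaller).
That gives Ge⁴⁺ < Sn⁴⁺ < In³⁺ < Cd²⁺ < Ag⁺. From the smallest end, number 4 is Cd²⁺.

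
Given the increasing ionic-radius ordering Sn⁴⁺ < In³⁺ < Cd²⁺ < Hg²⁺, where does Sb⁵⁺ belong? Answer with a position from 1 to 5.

1

Electron counts and nuclear charges: Sb⁵⁺ (Z=51, 46 e⁻), Sn⁴⁺ (Z=50, 46 e⁻), In³⁺ (Z=49, 46 e⁻), Cd²⁺ (Z=48, 46 e⁻), Hg²⁺ (Z=80, 78 e⁻). Sb⁵⁺ < Sn⁴⁺ (isoelectronic, higher Z=51 is smaller); Sn⁴⁺ < In³⁺ (isoelectronic, higher Z=50 is smaller); In³⁺ < Cd²⁺ (isoelectronic, higher Z=49 is smaller); Cd²⁺ < Hg²⁺ (same group, 1 shell fewer).
Merged order: Sb⁵⁺ < Sn⁴⁺ < In³⁺ < Cd²⁺ < Hg²⁺ — Sb⁵⁺ is number 1.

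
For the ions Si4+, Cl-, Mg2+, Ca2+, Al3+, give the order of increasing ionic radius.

Si4+ < Al3+ < Mg2+ < Ca2+ < Cl-

Electron counts and nuclear charges: Si4+: 10 e⁻, Z=14, Al3+: 10 e⁻, Z=13, Mg2+: 10 e⁻, Z=12, Ca2+: 18 e⁻, Z=20, Cl-: 18 e⁻, Z=17. Si4+ < Al3+ (both 10 e⁻, Z=14>13); Al3+ < Mg2+ (both 10 e⁻, Z=13>12); Mg2+ < Ca2+ (same group, 1 shell fewer); Ca2+ < Cl- (isoelectronic, higher Z=20 is smaller).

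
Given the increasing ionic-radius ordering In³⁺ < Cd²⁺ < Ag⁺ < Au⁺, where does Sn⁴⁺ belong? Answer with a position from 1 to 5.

1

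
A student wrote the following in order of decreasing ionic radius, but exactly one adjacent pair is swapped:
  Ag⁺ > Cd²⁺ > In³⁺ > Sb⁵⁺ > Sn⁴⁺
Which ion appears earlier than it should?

Sb⁵⁺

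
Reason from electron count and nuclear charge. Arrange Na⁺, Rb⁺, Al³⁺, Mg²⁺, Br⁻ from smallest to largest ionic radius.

Tabulating Z and e⁻: Al³⁺: 10 e⁻, Z=13, Mg²⁺: 10 e⁻, Z=12, Na⁺: 10 e⁻, Z=11, Rb⁺: 36 e⁻, Z=37, Br⁻: 36 e⁻, Z=35. Al³⁺ < Mg²⁺ (isoelectronic, higher Z=13 is smaller); Mg²⁺ < Na⁺ (both 10 e⁻, Z=12>11); Na⁺ < Rb⁺ (same group, period 3 vs 5); Rb⁺ < Br⁻ (both 36 e⁻, Z=37>35).

Al³⁺ < Mg²⁺ < Na⁺ < Rb⁺ < Br⁻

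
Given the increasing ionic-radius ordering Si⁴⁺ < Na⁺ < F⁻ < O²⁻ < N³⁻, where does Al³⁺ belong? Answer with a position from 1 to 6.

All of these have 10 electrons (isoelectronic). With the same electron cloud, the ion with the most protons pulls it in tightest. Nuclear charges: Si⁴⁺ (Z=14), Al³⁺ (Z=13), Na⁺ (Z=11), F⁻ (Z=9), O²⁻ (Z=8), N³⁻ (Z=7). Highest Z is smallest.
Putting Al³⁺ in gives Si⁴⁺ < Al³⁺ < Na⁺ < F⁻ < O²⁻ < N³⁻; it lands at slot 2.

2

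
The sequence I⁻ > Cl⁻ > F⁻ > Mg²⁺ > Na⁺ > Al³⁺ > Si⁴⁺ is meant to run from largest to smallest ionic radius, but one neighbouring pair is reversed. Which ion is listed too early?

The pair Mg²⁺, Na⁺ is the wrong way round — both have 10 electrons but Z(Mg)=12 > Z(Na)=11, so Mg²⁺ should be the smaller of the two. All other adjacent pairs agree with periodic trends, so Mg²⁺ is the misplaced ion.

Mg²⁺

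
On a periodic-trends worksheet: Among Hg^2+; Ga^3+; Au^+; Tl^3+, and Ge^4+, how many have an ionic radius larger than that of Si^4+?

5

Si^4+: 10 e⁻, Z=14, Ge^4+: 28 e⁻, Z=32, Ga^3+: 28 e⁻, Z=31, Tl^3+: 78 e⁻, Z=81, Hg^2+: 78 e⁻, Z=80, Au^+: 78 e⁻, Z=79. Si^4+ < Ge^4+ (same group, 1 shell fewer); Ge^4+ < Ga^3+ (isoelectronic, higher Z=32 is smaller); Ga^3+ < Tl^3+ (same group, 2 shells fewer); Tl^3+ < Hg^2+ (both 78 e⁻, Z=81>80); Hg^2+ < Au^+ (both 78 e⁻, Z=80>79).
Relative to Si^4+, the ions that are larger are Ge^4+, Ga^3+, Tl^3+, Hg^2+, Au^+. So 5 are larger.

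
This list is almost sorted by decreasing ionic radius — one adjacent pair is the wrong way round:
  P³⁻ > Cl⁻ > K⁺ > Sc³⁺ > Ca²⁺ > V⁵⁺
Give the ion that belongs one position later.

Sc³⁺

Check each adjacent pair. Sc³⁺ and Ca²⁺ are reversed: they are isoelectronic (18 e⁻) and Sc has more protons than Ca (21 vs 20), making Sc³⁺ smaller. No other neighbouring pair contradicts the periodic trends, so Sc³⁺ is the ion listed too early.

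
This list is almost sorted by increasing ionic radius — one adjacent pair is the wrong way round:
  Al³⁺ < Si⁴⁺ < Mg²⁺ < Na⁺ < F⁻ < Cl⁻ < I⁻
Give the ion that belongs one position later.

Scanning neighbour by neighbour, only Al³⁺/Si⁴⁺ violates a trend: both have 10 electrons but Z(Si)=14 > Z(Al)=13, so Si⁴⁺ should be the smaller of the two. That makes Al³⁺ the one sitting a position early relative to where it belongs.

Al³⁺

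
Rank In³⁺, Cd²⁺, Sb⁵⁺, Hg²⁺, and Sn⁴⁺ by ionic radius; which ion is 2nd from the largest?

Work out protons and electrons: Sb⁵⁺ (Z=51, 46 e⁻), Sn⁴⁺ (Z=50, 46 e⁻), In³⁺ (Z=49, 46 e⁻), Cd²⁺ (Z=48, 46 e⁻), Hg²⁺ (Z=80, 78 e⁻). Sb⁵⁺ < Sn⁴⁺ (isoelectronic, higher Z=51 is smaller); Sn⁴⁺ < In³⁺ (isoelectronic, higher Z=50 is smaller); In³⁺ < Cd²⁺ (isoelectronic, higher Z=49 is smaller); Cd²⁺ < Hg²⁺ (same group, period 5 vs 6).
Ordering: Sb⁵⁺ < Sn⁴⁺ < In³⁺ < Cd²⁺ < Hg²⁺. The 2nd largest is Cd²⁺.

Cd²⁺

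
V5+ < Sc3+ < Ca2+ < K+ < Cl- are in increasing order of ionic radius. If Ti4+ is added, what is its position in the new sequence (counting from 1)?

Each ion has 18 electrons. The ranking follows nuclear charge in reverse — greater Z gives a smaller radius. V5+ (Z=23), Ti4+ (Z=22), Sc3+ (Z=21), Ca2+ (Z=20), K+ (Z=19), Cl- (Z=17).
The complete sequence is V5+ < Ti4+ < Sc3+ < Ca2+ < K+ < Cl-. Ti4+ sits at position 2.

2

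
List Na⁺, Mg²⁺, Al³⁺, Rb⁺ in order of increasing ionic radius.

Al³⁺ < Mg²⁺ < Na⁺ < Rb⁺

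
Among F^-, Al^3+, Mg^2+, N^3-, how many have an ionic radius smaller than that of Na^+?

All of these have 10 electrons (isoelectronic). With the same electron cloud, the ion with the most protons pulls it in tightest. Nuclear charges: Al^3+ (Z=13), Mg^2+ (Z=12), Na^+ (Z=11), F^- (Z=9), N^3- (Z=7). Highest Z is smallest.
Placing each against Na^+: smaller — Al^3+, Mg^2+; larger — F^-, N^3-. That's 2.

2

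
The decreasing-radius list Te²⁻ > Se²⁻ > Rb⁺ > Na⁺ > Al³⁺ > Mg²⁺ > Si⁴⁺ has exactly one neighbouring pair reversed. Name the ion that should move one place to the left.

Mg²⁺

Compare adjacent ions: Al³⁺ and Mg²⁺ share 10 electrons; the higher nuclear charge on Al (Z=13) contracts it more, so Al³⁺ < Mg²⁺ — yet in this decreasing list Al³⁺ sits before Mg²⁺. Nothing else is reversed, so Mg²⁺ should move one place to the left.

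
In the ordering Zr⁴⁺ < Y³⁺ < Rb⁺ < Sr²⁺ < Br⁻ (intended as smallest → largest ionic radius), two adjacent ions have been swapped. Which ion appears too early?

Rb⁺

Check each adjacent pair. Rb⁺ and Sr²⁺ are reversed: they are isoelectronic (36 e⁻) and Sr has more protons than Rb (38 vs 37), making Sr²⁺ smaller. No other neighbouring pair contradicts the periodic trends, so Rb⁺ is the ion listed too early.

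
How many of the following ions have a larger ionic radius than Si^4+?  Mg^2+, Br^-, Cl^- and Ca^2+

Si^4+: 10 e⁻, Z=14, Mg^2+: 10 e⁻, Z=12, Ca^2+: 18 e⁻, Z=20, Cl^-: 18 e⁻, Z=17, Br^-: 36 e⁻, Z=35. Si^4+ < Mg^2+ (both 10 e⁻, Z=14>12); Mg^2+ < Ca^2+ (same group, period 3 vs 4); Ca^2+ < Cl^- (both 18 e⁻, Z=20>17); Cl^- < Br^- (same group, 1 shell fewer).
Ordering all of them (including Si^4+) by radius gives Si^4+ < Mg^2+ < Ca^2+ < Cl^- < Br^-. Count: 4.

4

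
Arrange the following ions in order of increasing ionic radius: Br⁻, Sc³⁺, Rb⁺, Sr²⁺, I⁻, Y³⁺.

Electron counts and nuclear charges: Sc³⁺ has 18 e⁻ (Z=21), Y³⁺ has 36 e⁻ (Z=39), Sr²⁺ has 36 e⁻ (Z=38), Rb⁺ has 36 e⁻ (Z=37), Br⁻ has 36 e⁻ (Z=35), I⁻ has 54 e⁻ (Z=53). Sc³⁺ < Y³⁺ (same group, 1 shell fewer); Y³⁺ < Sr²⁺ (both 36 e⁻, Z=39>38); Sr²⁺ < Rb⁺ (both 36 e⁻, Z=38>37); Rb⁺ < Br⁻ (both 36 e⁻, Z=37>35); Br⁻ < I⁻ (same group, 1 shell fewer).

Sc³⁺ < Y³⁺ < Sr²⁺ < Rb⁺ < Br⁻ < I⁻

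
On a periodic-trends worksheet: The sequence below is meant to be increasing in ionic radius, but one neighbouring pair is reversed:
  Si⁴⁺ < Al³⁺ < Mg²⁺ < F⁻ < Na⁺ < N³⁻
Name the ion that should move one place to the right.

F⁻

The pair F⁻, Na⁺ is the wrong way round — Na⁺ and F⁻ share 10 electrons; the higher nuclear charge on Na (Z=11) contracts it more, so Na⁺ < F⁻. All other adjacent pairs agree with periodic trends, so F⁻ is the misplaced ion.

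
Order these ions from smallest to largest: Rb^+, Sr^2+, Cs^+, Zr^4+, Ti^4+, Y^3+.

Ti^4+ has 18 e⁻ (Z=22), Zr^4+ has 36 e⁻ (Z=40), Y^3+ has 36 e⁻ (Z=39), Sr^2+ has 36 e⁻ (Z=38), Rb^+ has 36 e⁻ (Z=37), Cs^+ has 54 e⁻ (Z=55). Ti^4+ < Zr^4+ (same group, 1 shell fewer); Zr^4+ < Y^3+ (both 36 e⁻, Z=40>39); Y^3+ < Sr^2+ (both 36 e⁻, Z=39>38); Sr^2+ < Rb^+ (both 36 e⁻, Z=38>37); Rb^+ < Cs^+ (same group, 1 shell fewer).

Ti^4+ < Zr^4+ < Y^3+ < Sr^2+ < Rb^+ < Cs^+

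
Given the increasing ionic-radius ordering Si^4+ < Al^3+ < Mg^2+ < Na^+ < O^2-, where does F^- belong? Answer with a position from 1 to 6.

These species are isoelectronic with 10 electrons. The only difference is the number of protons: Si^4+ (Z=14), Al^3+ (Z=13), Mg^2+ (Z=12), Na^+ (Z=11), F^- (Z=9), O^2- (Z=8). The strongest nuclear pull (Si^4+) gives the smallest ion.
The complete sequence is Si^4+ < Al^3+ < Mg^2+ < Na^+ < F^- < O^2-. F^- sits at position 5.

5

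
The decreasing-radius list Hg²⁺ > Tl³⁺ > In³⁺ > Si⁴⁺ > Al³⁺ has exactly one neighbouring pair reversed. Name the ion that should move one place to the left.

The pair Si⁴⁺, Al³⁺ is the wrong way round — they are isoelectronic (10 e⁻) and Si has more protons than Al (14 vs 13), making Si⁴⁺ smaller. All other adjacent pairs agree with periodic trends, so Al³⁺ is the misplaced ion.

Al³⁺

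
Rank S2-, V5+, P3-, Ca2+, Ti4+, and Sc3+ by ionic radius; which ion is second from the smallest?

All of these have 18 electrons (isoelectronic). With the same electron cloud, the ion with the most protons pulls it in tightest. Nuclear charges: V5+ (Z=23), Ti4+ (Z=22), Sc3+ (Z=21), Ca2+ (Z=20), S2- (Z=16), P3- (Z=15). Highest Z is smallest.
Full ascending order: V5+ < Ti4+ < Sc3+ < Ca2+ < S2- < P3-. Counting from the smallest, position 2 is Ti4+.

Ti4+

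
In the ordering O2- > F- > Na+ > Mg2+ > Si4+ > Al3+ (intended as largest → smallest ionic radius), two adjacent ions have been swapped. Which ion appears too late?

Compare adjacent ions: they are isoelectronic (10 e⁻) and Si has more protons than Al (14 vs 13), making Si4+ smaller — yet in this decreasing list Si4+ sits before Al3+. Nothing else is reversed, so Al3+ should move one place to the left.

Al3+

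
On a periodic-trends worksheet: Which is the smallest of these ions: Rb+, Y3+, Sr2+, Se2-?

These species are isoelectronic with 36 electrons. The only difference is the number of protons: Y3+ (Z=39), Sr2+ (Z=38), Rb+ (Z=37), Se2- (Z=34). The strongest nuclear pull (Y3+) gives the smallest ion.

Y3+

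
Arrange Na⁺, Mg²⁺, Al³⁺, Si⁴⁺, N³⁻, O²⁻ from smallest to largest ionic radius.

Si⁴⁺ < Al³⁺ < Mg²⁺ < Na⁺ < O²⁻ < N³⁻

These species are isoelectronic with 10 electrons. The only difference is the number of protons: Si⁴⁺ (Z=14), Al³⁺ (Z=13), Mg²⁺ (Z=12), Na⁺ (Z=11), O²⁻ (Z=8), N³⁻ (Z=7). The strongest nuclear pull (Si⁴⁺) gives the smallest ion.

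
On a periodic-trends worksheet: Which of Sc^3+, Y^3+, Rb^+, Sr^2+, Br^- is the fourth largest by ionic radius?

Y^3+

Work out protons and electrons: Sc^3+ has 18 e⁻ (Z=21), Y^3+ has 36 e⁻ (Z=39), Sr^2+ has 36 e⁻ (Z=38), Rb^+ has 36 e⁻ (Z=37), Br^- has 36 e⁻ (Z=35). Sc^3+ < Y^3+ (same group, 1 shell fewer); Y^3+ < Sr^2+ (isoelectronic, higher Z=39 is smaller); Sr^2+ < Rb^+ (both 36 e⁻, Z=38>37); Rb^+ < Br^- (isoelectronic, higher Z=37 is smaller).
Ordering: Sc^3+ < Y^3+ < Sr^2+ < Rb^+ < Br^-. The fourth largest is Y^3+.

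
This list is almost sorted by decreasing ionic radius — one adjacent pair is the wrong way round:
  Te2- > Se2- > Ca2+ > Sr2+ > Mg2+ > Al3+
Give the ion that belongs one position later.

Ca2+

Compare adjacent ions: Ca2+ and Sr2+ are in one column with the same charge; the lighter period-4 ion has one fewer shell and is smaller — yet in this decreasing list Ca2+ sits before Sr2+. Nothing else is reversed, so Ca2+ should move one place to the right.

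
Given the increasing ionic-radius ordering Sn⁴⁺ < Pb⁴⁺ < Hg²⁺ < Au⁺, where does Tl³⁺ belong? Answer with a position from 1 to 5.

Electron counts and nuclear charges: Sn⁴⁺ (Z=50, 46 e⁻), Pb⁴⁺ (Z=82, 78 e⁻), Tl³⁺ (Z=81, 78 e⁻), Hg²⁺ (Z=80, 78 e⁻), Au⁺ (Z=79, 78 e⁻). Sn⁴⁺ < Pb⁴⁺ (same group, period 5 vs 6); Pb⁴⁺ < Tl³⁺ (isoelectronic, higher Z=82 is smaller); Tl³⁺ < Hg²⁺ (isoelectronic, higher Z=81 is smaller); Hg²⁺ < Au⁺ (both 78 e⁻, Z=80>79).
Putting Tl³⁺ in gives Sn⁴⁺ < Pb⁴⁺ < Tl³⁺ < Hg²⁺ < Au⁺; it lands at slot 3.

3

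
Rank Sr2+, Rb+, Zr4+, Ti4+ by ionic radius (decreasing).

Work out protons and electrons: Ti4+ (Z=22, 18 e⁻), Zr4+ (Z=40, 36 e⁻), Sr2+ (Z=38, 36 e⁻), Rb+ (Z=37, 36 e⁻). Ti4+ < Zr4+ (same group, 1 shell fewer); Zr4+ < Sr2+ (isoelectronic, higher Z=40 is smaller); Sr2+ < Rb+ (isoelectronic, higher Z=38 is smaller).

Rb+ > Sr2+ > Zr4+ > Ti4+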